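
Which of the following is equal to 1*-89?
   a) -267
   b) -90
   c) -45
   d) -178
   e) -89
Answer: e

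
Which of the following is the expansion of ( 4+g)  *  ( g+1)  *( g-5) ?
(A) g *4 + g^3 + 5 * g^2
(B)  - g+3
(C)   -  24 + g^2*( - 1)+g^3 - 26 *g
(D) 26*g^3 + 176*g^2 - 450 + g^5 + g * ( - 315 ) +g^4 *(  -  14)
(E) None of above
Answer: E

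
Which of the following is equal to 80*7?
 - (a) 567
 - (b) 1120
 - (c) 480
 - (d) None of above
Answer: d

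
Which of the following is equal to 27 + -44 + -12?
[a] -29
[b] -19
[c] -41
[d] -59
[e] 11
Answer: a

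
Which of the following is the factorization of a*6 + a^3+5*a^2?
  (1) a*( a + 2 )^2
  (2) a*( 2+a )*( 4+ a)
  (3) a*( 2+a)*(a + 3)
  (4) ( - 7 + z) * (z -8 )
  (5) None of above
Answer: 3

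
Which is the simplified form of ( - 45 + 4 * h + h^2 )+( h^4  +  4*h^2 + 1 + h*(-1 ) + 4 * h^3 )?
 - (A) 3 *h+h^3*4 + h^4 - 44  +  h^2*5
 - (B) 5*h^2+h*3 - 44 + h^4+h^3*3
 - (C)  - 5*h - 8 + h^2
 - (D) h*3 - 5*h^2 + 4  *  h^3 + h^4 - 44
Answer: A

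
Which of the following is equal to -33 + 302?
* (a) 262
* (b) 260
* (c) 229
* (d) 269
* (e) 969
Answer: d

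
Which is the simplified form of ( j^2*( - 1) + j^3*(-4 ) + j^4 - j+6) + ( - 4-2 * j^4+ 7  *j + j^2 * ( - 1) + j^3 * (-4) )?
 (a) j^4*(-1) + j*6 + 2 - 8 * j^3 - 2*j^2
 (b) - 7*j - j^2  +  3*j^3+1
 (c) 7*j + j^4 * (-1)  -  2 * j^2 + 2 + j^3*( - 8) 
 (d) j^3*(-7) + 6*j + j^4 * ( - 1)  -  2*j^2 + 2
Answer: a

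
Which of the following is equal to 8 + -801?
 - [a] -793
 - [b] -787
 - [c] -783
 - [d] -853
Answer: a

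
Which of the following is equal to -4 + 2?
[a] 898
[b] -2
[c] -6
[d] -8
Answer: b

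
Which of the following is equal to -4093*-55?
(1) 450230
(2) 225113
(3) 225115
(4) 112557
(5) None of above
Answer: 3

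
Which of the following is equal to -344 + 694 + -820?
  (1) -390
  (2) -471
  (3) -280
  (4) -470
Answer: 4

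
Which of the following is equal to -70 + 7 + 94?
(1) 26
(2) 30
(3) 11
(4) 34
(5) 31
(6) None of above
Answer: 5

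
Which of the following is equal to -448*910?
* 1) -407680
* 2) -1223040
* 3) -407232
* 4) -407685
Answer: 1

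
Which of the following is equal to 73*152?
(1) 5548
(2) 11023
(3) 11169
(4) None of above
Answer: 4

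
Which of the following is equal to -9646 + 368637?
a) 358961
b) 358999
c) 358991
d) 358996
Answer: c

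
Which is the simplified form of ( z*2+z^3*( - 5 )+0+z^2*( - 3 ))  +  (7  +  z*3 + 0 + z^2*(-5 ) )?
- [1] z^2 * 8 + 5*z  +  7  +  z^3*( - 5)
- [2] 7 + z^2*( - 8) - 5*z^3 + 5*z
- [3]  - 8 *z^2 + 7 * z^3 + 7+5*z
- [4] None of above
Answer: 2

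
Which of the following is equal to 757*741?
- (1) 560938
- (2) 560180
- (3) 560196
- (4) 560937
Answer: 4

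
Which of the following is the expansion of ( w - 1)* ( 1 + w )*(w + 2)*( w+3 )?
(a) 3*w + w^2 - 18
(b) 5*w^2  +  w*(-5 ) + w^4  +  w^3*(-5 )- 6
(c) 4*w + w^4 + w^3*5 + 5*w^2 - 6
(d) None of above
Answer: d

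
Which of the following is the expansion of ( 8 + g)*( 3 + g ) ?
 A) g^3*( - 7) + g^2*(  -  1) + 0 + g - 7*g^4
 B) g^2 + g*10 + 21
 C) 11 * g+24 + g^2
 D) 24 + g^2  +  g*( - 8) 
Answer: C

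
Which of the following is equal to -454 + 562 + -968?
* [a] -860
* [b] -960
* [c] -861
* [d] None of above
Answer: a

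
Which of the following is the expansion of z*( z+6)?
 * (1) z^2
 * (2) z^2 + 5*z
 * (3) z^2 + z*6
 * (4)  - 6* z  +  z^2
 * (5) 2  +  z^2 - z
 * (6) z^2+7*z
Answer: 3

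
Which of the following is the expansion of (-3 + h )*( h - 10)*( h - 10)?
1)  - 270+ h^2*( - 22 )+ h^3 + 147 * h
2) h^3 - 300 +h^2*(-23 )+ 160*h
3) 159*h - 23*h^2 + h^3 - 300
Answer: 2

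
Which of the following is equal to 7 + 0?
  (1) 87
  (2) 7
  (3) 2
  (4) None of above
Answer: 2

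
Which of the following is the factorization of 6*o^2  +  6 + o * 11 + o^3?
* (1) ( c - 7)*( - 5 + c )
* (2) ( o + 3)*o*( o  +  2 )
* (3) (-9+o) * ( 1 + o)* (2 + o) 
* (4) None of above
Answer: 4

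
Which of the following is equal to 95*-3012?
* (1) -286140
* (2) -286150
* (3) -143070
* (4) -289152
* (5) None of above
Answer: 1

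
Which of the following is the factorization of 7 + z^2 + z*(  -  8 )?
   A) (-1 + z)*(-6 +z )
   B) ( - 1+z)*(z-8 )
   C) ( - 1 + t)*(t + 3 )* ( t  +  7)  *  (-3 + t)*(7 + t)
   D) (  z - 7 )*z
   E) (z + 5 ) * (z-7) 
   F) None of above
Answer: F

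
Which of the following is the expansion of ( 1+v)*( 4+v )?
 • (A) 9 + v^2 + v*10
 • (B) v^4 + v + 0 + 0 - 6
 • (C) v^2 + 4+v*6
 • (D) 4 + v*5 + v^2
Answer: D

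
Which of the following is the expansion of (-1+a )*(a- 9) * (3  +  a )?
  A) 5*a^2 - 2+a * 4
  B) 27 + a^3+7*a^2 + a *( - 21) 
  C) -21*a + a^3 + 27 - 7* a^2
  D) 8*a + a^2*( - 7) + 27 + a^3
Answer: C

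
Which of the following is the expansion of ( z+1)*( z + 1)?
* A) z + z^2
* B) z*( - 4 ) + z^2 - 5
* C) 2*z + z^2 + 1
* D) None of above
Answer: C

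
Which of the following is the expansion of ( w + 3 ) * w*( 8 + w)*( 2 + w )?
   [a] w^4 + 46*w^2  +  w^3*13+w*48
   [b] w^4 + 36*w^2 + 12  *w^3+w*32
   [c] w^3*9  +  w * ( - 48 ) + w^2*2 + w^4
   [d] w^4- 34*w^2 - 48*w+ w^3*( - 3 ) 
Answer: a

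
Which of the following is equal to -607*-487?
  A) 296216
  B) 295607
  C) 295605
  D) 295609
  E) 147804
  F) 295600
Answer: D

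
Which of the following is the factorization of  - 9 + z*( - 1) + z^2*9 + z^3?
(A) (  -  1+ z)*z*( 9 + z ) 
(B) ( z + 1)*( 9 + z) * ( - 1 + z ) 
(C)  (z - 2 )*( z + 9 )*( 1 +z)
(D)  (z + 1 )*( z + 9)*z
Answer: B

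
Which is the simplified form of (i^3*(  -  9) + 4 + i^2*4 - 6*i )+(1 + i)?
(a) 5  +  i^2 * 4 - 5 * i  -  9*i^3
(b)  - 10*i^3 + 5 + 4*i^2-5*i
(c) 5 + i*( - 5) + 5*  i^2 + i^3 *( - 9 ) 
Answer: a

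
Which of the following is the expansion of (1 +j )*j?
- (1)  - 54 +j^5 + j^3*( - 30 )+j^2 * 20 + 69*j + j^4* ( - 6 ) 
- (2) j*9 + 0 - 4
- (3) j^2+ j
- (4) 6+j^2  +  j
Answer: 3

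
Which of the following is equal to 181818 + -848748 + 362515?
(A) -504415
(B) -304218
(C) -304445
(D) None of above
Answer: D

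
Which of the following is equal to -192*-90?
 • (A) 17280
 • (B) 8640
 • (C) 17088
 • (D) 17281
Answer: A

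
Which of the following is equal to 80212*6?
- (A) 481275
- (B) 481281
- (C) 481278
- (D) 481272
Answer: D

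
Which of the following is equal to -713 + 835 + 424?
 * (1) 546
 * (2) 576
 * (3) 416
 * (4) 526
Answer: 1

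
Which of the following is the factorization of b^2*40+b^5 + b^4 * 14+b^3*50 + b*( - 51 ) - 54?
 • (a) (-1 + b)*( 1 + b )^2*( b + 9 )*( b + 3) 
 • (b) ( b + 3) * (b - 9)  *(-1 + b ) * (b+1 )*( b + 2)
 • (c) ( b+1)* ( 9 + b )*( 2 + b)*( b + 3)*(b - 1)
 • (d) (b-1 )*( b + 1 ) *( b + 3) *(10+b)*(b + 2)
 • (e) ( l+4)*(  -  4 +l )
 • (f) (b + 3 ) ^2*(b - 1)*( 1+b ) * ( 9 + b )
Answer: c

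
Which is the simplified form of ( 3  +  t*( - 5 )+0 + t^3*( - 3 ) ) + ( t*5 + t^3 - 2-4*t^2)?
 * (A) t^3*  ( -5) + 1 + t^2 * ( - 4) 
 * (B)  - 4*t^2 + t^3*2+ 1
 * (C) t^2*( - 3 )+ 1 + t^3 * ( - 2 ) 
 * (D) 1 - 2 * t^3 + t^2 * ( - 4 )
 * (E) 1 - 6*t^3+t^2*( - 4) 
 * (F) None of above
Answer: D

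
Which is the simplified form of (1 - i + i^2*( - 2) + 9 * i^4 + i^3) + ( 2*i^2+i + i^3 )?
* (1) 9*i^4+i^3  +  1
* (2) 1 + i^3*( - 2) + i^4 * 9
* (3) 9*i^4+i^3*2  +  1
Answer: 3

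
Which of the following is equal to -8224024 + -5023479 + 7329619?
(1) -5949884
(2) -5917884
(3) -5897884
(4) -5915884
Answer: 2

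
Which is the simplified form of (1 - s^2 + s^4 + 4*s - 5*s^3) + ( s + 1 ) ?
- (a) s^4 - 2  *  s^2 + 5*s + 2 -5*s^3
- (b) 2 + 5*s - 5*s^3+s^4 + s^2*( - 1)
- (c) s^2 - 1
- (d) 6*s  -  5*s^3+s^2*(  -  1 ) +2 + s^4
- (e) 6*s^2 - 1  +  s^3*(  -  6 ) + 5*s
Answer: b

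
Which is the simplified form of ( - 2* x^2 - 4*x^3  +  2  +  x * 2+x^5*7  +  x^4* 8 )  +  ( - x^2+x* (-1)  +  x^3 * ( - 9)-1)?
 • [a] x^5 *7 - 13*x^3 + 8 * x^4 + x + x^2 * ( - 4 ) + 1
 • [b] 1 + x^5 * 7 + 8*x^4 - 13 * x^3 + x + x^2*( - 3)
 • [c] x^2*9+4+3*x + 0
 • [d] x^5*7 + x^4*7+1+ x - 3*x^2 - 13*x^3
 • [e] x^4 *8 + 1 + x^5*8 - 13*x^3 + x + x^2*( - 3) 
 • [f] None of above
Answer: b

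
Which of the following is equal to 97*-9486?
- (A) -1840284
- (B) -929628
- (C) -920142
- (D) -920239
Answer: C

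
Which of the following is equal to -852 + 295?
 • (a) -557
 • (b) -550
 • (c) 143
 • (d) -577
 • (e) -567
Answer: a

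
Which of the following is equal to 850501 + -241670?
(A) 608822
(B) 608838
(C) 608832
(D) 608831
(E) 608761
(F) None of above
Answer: D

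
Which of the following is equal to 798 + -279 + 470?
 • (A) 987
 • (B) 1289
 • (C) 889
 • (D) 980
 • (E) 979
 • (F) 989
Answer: F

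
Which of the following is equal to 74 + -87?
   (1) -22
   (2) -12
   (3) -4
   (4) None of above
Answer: 4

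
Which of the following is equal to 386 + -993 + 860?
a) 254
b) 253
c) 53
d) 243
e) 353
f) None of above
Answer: b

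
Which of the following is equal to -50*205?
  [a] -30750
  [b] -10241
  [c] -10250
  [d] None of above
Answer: c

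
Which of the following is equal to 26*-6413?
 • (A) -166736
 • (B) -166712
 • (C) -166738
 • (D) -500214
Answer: C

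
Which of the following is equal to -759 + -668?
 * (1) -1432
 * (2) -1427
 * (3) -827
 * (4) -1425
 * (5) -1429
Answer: 2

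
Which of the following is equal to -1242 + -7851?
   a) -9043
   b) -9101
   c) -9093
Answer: c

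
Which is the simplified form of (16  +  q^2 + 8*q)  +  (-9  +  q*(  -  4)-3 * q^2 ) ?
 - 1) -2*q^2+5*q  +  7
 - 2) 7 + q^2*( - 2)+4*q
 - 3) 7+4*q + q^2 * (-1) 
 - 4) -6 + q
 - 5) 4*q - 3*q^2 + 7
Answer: 2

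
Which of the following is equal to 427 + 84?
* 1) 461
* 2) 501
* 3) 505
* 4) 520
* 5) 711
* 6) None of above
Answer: 6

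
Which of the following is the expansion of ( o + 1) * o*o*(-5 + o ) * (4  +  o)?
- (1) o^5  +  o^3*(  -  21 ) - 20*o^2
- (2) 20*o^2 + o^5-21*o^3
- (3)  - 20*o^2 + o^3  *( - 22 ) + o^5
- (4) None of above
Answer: 1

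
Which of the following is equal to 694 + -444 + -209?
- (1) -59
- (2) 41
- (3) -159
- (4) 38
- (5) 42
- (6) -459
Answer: 2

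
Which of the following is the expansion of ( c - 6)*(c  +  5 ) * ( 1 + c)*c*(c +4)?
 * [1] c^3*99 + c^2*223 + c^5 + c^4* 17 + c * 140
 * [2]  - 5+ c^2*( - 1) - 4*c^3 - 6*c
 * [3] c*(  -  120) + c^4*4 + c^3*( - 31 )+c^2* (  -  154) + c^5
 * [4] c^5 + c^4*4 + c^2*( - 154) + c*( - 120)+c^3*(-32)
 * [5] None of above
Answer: 3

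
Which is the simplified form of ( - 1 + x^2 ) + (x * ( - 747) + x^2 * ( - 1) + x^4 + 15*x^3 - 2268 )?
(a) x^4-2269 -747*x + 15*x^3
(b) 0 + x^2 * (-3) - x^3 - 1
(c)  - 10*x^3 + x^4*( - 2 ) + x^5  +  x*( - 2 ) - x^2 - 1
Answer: a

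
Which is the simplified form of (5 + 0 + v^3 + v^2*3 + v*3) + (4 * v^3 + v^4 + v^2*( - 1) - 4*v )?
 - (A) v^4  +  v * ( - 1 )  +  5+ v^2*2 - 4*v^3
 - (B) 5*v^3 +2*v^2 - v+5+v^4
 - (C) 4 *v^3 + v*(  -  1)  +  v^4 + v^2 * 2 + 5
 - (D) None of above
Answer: B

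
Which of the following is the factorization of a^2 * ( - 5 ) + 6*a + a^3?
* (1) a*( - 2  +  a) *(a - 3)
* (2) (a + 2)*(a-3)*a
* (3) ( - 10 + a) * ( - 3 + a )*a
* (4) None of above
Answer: 1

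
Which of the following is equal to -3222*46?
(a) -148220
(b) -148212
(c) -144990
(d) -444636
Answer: b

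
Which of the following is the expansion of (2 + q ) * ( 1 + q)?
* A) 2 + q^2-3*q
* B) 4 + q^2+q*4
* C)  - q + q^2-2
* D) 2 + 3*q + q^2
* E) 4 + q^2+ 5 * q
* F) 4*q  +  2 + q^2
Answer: D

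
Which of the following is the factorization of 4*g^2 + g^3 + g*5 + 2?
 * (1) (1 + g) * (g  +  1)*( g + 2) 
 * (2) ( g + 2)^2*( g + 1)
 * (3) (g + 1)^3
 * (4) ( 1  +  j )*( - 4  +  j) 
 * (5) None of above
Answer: 1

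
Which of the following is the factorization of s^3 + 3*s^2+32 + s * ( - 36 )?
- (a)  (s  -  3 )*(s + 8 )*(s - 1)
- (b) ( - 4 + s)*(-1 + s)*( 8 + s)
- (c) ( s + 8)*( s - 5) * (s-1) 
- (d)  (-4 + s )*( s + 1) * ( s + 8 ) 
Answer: b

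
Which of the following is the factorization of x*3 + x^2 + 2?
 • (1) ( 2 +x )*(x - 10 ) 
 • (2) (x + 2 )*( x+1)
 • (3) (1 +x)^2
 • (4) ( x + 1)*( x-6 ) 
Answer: 2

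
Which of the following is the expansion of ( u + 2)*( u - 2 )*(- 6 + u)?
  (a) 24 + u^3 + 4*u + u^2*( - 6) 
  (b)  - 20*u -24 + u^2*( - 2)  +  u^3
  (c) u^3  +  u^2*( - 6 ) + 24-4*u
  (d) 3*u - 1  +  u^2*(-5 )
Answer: c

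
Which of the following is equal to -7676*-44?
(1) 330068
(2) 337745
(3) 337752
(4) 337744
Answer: 4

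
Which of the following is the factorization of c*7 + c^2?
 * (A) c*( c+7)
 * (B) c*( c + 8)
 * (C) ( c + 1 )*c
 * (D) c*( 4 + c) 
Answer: A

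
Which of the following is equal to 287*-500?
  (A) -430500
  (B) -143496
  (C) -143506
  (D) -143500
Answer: D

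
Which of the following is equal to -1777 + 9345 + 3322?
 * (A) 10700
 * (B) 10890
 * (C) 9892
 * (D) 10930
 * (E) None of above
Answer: B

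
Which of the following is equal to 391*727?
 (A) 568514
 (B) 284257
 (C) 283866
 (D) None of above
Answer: B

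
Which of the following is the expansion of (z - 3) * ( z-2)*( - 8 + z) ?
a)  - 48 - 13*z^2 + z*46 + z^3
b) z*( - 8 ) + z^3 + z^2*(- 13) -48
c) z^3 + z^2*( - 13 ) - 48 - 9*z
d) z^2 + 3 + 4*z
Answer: a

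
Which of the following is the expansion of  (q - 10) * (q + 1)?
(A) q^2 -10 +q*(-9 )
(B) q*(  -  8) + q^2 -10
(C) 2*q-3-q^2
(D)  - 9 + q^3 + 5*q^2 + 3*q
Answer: A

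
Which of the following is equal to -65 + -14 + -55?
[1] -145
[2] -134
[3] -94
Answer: 2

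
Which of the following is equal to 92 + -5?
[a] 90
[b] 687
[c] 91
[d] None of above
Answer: d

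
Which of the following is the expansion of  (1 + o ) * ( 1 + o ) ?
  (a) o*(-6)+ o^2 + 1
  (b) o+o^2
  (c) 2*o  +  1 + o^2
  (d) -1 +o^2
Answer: c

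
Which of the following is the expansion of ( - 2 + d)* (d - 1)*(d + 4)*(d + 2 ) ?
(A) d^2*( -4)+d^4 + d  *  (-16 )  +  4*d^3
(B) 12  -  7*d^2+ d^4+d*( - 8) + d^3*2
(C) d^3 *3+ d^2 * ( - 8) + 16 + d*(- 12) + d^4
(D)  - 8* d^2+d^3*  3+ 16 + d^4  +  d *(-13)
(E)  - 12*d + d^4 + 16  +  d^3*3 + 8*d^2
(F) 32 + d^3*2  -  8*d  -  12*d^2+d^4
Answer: C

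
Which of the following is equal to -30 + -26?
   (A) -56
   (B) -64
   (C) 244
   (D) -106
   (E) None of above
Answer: A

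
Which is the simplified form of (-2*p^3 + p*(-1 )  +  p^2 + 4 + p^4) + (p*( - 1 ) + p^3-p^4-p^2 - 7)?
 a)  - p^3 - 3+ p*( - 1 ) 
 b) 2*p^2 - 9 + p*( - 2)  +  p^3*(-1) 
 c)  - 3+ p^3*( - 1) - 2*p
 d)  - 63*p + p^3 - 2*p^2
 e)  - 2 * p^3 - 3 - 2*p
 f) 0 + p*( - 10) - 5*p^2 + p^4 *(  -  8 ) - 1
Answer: c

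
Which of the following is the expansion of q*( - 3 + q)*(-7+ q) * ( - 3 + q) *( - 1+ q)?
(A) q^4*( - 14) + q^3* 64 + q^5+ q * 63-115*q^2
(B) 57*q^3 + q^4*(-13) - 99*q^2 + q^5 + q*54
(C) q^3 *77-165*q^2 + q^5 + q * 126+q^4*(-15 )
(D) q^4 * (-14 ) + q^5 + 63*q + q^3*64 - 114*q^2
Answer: D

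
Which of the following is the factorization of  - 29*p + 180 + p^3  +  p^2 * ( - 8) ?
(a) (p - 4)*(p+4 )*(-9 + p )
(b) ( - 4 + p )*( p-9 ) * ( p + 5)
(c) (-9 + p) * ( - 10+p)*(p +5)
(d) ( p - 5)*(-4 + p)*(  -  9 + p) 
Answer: b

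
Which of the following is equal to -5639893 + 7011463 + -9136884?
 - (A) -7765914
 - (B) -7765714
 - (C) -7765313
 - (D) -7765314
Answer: D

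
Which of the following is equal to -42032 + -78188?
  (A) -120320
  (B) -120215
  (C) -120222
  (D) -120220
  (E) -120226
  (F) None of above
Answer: D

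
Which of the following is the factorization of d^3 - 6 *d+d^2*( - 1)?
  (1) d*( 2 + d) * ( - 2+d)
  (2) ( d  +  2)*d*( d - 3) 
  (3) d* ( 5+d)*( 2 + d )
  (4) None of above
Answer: 2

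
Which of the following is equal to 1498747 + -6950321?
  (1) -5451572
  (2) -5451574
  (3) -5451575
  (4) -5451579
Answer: 2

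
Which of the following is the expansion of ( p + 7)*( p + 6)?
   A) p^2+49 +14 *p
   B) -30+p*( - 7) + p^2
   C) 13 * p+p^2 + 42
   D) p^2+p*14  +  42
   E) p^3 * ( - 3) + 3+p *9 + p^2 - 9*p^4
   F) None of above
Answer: C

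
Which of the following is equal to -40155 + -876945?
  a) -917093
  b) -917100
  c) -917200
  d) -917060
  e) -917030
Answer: b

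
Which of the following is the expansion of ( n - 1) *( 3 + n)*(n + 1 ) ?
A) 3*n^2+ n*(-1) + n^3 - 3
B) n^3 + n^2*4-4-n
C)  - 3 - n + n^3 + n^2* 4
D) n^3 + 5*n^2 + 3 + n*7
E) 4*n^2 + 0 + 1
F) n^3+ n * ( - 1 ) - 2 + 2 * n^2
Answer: A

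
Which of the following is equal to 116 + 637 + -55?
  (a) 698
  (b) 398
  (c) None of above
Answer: a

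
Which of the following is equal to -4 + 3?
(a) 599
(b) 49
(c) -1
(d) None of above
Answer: c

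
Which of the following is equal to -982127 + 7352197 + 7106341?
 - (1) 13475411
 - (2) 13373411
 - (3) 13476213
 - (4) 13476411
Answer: 4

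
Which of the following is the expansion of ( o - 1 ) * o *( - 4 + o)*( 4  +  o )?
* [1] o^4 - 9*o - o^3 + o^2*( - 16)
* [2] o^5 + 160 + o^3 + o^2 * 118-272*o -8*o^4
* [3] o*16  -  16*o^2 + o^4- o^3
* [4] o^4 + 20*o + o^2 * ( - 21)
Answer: 3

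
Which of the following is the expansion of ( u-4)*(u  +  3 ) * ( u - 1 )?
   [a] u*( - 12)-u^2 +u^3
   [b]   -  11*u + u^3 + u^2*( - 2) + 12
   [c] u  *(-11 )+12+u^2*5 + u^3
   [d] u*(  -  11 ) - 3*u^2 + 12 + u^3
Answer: b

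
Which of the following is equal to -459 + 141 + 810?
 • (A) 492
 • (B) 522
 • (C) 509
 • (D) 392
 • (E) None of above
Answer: A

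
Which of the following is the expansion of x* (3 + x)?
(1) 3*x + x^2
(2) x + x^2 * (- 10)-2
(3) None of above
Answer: 1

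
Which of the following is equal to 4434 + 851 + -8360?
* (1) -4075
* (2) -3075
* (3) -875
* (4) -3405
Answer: 2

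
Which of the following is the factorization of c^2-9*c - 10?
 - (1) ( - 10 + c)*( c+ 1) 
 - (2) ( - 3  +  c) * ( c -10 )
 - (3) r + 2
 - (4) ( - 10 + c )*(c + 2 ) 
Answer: 1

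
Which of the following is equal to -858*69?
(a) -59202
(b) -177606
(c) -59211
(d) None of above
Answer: a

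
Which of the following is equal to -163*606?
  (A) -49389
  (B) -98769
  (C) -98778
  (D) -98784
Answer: C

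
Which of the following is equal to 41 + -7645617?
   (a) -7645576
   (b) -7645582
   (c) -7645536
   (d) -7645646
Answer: a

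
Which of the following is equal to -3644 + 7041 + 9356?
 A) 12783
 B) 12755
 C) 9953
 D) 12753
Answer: D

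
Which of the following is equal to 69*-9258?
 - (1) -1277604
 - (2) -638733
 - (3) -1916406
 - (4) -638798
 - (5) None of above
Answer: 5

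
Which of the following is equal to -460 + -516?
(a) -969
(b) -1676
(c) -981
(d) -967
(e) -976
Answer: e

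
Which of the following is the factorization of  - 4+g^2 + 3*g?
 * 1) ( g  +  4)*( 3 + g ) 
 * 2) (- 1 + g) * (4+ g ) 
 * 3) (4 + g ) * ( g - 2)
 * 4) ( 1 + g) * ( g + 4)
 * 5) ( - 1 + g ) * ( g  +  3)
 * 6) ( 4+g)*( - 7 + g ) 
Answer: 2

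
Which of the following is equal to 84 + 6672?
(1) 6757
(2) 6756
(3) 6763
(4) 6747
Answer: 2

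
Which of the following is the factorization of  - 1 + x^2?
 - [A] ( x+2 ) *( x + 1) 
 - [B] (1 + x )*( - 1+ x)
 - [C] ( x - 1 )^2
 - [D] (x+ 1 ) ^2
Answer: B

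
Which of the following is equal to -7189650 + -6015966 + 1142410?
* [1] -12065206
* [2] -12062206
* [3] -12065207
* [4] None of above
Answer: 4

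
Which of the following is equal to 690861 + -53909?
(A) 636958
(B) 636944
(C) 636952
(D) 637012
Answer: C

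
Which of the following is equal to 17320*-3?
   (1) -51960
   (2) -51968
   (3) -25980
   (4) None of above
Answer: 1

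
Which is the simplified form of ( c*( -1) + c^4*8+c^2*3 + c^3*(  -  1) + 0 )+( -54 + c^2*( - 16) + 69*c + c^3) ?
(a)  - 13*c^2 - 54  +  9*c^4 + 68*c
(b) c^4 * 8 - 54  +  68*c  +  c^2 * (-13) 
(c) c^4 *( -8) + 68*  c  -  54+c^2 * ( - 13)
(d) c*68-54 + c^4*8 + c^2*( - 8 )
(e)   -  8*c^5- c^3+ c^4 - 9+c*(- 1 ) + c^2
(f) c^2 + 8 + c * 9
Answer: b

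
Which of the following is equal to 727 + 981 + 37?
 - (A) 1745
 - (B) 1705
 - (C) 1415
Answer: A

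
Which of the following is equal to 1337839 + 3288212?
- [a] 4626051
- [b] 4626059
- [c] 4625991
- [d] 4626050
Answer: a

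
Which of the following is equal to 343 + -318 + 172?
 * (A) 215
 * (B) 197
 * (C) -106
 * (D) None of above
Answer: B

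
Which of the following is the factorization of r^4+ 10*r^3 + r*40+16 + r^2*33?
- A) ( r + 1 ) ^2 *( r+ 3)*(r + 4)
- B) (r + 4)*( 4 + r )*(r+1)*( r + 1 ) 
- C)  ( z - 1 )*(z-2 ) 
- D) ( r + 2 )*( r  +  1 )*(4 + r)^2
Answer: B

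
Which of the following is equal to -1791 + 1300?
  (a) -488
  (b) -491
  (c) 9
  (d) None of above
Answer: b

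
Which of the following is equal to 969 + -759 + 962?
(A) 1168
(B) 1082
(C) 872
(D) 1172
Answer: D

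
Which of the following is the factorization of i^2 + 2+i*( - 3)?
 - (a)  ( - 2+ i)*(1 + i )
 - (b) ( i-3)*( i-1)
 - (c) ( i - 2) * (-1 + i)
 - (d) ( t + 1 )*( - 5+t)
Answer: c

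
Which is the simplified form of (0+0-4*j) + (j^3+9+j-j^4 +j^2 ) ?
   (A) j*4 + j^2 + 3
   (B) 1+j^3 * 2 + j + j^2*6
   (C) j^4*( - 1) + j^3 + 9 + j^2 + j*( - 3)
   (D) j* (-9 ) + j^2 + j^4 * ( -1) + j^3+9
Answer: C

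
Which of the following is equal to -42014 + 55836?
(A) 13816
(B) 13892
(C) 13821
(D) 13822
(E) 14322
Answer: D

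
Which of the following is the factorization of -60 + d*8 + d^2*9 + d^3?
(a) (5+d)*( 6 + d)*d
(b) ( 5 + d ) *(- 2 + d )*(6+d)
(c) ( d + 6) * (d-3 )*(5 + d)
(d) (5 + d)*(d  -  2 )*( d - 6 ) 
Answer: b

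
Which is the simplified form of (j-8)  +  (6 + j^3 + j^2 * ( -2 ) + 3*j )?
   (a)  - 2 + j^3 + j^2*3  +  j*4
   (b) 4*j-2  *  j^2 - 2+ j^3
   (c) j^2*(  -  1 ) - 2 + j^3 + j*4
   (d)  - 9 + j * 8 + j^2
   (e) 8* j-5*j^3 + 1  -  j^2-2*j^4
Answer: b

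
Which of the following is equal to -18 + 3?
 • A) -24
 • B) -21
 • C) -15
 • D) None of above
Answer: C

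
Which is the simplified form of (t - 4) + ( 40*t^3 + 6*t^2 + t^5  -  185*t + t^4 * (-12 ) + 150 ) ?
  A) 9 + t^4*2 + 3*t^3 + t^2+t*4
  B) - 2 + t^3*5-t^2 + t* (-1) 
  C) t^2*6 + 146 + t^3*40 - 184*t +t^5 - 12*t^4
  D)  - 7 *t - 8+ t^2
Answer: C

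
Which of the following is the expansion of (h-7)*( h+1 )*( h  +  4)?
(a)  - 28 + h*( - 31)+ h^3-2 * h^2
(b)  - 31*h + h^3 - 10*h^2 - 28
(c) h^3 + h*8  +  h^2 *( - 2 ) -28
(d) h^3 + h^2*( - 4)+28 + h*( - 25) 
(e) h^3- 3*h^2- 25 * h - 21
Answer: a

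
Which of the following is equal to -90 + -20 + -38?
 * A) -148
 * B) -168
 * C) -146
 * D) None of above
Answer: A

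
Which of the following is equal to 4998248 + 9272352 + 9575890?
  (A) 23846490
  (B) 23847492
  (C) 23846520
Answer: A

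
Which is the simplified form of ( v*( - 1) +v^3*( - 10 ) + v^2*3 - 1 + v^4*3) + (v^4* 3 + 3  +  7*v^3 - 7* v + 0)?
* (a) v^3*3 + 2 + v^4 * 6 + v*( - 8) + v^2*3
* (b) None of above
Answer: b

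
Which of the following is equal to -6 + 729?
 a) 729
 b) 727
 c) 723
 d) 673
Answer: c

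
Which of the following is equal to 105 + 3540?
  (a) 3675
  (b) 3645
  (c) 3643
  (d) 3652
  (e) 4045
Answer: b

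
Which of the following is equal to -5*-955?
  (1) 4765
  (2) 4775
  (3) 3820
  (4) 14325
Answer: 2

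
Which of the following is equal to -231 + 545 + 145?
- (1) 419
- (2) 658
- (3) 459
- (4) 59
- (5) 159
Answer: 3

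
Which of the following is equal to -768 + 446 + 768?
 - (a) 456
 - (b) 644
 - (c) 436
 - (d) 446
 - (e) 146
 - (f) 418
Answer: d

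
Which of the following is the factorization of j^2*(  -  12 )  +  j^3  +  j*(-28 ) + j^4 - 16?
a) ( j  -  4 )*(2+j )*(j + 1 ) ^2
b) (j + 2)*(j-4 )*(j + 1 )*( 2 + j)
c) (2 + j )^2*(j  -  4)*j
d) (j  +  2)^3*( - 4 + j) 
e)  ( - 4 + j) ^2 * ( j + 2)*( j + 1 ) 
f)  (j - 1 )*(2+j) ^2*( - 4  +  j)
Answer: b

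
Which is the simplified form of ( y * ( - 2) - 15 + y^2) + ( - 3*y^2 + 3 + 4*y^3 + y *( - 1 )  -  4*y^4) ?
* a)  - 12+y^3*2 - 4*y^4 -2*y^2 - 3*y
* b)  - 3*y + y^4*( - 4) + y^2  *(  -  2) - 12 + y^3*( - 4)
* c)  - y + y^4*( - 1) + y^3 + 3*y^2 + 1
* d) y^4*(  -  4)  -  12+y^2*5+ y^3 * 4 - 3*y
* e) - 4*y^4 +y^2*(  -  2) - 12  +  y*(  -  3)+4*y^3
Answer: e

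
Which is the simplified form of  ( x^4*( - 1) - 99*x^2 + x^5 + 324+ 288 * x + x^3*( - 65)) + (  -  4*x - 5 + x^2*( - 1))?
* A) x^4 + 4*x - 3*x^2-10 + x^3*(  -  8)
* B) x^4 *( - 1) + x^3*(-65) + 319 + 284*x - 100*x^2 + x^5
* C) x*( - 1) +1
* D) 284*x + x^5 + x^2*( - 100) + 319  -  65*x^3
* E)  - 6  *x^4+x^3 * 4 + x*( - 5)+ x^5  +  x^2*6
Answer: B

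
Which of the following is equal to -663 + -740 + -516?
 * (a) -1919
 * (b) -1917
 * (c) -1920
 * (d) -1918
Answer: a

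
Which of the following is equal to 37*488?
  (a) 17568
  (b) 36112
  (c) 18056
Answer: c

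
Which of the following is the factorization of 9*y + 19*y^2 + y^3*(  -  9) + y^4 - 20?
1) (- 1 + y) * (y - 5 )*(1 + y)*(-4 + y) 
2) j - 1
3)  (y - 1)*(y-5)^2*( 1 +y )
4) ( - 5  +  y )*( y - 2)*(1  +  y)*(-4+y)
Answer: 1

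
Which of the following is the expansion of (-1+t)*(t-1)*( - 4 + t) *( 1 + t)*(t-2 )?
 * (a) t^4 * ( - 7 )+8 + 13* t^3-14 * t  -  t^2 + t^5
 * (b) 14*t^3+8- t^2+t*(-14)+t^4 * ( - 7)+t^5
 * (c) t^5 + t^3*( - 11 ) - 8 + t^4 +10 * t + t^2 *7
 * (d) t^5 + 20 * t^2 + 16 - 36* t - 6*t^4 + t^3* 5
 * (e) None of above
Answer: a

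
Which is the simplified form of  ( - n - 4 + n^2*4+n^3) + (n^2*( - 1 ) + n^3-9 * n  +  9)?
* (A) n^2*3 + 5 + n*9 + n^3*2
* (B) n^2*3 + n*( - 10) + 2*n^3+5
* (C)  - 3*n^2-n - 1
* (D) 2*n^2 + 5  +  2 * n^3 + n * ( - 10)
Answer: B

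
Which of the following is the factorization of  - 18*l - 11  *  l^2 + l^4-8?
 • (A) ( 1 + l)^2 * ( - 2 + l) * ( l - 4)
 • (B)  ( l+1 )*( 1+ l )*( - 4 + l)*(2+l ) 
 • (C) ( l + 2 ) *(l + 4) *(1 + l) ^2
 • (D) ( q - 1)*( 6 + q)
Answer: B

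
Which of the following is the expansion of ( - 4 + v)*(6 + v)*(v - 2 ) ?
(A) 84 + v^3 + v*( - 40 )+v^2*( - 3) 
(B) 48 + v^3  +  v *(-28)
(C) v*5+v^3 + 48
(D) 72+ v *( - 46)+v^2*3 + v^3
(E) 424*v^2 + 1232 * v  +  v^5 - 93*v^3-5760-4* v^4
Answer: B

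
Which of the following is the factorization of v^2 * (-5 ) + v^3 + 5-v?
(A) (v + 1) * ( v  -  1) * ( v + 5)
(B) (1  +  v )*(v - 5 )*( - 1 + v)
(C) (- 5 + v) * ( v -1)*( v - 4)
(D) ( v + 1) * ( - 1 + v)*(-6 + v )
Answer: B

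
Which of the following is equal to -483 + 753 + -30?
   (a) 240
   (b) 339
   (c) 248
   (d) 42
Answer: a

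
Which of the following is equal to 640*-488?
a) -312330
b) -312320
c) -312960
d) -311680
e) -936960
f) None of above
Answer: b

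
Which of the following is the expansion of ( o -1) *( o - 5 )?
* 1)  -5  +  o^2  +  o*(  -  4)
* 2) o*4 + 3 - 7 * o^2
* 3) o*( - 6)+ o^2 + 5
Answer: 3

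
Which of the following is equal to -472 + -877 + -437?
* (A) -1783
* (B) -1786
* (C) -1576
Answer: B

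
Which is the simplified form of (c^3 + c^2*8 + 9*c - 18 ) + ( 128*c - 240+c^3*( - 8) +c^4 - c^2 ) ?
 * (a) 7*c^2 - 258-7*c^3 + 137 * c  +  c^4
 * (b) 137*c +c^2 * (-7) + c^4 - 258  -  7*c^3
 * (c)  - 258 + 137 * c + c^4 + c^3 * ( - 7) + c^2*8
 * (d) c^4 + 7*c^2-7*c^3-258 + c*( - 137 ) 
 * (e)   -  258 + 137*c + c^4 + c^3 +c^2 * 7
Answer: a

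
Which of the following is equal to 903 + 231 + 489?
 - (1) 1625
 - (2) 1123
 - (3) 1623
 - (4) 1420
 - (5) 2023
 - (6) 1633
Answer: 3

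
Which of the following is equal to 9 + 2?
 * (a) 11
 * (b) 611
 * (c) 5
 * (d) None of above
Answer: a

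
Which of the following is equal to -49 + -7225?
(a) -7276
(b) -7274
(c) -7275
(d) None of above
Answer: b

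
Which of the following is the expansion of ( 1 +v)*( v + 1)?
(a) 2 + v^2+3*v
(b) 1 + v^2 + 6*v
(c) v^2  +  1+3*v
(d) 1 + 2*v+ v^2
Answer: d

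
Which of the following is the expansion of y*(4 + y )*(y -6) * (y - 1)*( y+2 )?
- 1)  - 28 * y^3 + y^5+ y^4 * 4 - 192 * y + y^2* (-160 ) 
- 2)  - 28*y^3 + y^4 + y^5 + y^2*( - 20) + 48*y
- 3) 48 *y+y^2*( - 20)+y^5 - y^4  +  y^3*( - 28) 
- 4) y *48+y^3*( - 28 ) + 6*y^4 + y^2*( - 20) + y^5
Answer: 3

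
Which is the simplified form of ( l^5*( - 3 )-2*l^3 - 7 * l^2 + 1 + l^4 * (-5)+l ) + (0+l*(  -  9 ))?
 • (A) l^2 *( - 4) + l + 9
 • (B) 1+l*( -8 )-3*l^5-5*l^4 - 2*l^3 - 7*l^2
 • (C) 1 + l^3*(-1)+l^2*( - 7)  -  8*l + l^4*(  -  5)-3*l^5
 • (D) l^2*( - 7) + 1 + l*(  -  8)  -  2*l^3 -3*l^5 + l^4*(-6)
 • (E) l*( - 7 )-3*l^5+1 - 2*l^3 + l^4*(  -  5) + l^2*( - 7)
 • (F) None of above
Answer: B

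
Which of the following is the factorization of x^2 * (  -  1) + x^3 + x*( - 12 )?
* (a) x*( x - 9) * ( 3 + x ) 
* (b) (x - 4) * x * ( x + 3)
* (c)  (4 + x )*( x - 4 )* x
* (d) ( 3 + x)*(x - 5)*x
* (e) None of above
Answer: b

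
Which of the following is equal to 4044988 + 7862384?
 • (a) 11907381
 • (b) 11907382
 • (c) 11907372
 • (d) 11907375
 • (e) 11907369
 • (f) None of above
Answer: c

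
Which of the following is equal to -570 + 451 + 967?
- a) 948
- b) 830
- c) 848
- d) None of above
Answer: c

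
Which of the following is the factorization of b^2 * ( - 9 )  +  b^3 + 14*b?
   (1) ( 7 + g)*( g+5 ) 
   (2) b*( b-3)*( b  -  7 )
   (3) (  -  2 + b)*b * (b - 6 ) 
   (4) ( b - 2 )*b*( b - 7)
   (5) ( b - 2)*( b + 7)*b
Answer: 4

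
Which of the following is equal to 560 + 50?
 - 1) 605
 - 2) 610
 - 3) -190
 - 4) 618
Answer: 2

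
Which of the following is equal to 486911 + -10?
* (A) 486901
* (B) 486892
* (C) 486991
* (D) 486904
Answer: A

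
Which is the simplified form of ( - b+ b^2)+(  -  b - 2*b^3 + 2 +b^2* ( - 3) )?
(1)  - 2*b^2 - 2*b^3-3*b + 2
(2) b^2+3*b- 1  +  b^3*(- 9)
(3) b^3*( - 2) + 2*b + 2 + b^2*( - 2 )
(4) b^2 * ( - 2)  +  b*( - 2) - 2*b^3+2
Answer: 4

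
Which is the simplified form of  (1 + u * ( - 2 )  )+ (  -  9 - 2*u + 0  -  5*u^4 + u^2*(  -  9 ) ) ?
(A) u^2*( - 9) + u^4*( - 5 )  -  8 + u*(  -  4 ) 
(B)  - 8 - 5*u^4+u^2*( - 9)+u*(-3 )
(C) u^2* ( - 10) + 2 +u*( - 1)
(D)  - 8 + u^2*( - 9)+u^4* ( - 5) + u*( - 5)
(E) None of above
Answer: A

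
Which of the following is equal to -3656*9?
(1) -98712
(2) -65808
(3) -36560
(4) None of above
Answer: 4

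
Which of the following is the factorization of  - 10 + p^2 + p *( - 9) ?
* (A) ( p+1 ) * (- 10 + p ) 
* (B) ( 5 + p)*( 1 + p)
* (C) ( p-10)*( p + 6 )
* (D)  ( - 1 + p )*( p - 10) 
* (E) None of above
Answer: A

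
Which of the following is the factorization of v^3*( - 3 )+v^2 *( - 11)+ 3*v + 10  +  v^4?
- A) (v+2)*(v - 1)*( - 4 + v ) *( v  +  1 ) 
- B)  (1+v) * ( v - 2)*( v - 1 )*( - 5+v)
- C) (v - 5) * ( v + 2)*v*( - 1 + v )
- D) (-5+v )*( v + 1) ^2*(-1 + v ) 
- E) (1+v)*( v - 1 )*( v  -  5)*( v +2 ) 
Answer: E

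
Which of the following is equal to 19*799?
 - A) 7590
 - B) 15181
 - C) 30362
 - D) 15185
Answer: B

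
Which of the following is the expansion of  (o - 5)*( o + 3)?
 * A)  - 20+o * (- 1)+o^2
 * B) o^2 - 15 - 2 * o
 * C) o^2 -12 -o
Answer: B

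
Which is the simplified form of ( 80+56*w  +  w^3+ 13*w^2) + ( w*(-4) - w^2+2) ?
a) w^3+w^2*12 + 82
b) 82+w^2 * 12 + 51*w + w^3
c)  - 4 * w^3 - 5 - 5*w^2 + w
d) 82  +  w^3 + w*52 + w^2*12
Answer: d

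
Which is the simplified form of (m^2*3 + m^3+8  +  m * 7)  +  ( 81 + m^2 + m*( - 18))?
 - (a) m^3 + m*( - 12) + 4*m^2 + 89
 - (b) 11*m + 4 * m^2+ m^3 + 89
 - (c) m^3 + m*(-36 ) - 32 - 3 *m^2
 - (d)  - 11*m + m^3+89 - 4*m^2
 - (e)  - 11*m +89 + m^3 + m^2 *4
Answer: e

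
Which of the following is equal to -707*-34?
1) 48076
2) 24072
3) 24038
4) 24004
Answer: 3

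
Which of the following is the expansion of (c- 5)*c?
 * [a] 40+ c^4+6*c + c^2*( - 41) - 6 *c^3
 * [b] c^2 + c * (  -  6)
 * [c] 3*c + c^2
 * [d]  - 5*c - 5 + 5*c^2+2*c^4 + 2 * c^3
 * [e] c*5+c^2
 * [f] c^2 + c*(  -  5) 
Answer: f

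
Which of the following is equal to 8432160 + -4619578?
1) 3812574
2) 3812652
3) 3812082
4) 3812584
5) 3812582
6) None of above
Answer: 5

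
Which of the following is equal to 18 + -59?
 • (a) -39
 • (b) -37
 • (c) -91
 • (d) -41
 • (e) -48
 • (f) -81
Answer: d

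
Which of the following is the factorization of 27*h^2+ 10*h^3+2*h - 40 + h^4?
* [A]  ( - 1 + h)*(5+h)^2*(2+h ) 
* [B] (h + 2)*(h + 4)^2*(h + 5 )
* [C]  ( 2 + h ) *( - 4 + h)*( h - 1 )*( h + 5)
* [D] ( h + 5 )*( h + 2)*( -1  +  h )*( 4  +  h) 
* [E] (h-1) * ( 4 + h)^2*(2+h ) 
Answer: D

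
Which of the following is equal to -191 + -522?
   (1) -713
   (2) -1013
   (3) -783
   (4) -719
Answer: 1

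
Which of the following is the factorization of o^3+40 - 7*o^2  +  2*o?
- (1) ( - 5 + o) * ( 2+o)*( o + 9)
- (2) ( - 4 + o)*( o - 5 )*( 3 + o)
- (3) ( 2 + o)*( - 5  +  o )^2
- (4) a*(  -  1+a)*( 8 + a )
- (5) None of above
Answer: 5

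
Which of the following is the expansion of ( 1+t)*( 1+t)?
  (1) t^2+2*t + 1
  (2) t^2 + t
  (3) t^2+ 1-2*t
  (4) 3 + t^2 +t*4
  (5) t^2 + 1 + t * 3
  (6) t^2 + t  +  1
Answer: 1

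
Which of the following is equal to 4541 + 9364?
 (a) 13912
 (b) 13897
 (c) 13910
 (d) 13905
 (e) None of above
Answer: d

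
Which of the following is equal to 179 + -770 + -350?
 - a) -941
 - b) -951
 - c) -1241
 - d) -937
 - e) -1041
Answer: a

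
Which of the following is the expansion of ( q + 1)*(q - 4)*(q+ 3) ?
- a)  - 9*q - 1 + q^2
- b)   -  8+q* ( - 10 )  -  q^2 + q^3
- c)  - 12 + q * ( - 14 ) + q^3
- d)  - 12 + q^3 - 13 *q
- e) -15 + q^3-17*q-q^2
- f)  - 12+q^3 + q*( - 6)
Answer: d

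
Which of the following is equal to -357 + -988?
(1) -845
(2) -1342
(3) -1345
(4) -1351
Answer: 3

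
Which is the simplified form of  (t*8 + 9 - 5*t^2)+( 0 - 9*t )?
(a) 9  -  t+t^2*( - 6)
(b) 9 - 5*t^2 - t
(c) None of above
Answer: b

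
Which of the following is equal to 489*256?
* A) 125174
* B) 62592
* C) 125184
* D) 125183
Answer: C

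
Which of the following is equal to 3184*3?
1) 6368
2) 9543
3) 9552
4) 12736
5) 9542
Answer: 3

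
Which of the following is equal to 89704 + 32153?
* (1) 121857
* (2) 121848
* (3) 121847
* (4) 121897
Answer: 1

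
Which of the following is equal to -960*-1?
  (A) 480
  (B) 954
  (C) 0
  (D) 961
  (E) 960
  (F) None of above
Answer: E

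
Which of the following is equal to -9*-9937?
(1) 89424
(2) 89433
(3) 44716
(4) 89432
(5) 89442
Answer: 2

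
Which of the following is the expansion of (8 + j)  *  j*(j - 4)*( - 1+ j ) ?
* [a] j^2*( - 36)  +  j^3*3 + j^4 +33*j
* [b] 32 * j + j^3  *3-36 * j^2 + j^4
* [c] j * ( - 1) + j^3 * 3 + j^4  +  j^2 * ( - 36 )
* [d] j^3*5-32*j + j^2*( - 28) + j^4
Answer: b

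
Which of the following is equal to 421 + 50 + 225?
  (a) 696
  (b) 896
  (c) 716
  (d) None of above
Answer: a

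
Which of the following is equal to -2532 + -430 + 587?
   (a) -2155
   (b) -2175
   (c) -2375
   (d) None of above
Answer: c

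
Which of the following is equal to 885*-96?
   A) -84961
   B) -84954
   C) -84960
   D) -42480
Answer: C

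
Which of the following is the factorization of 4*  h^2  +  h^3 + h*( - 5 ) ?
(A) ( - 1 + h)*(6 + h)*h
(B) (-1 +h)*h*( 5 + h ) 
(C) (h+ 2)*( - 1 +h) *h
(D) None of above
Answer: B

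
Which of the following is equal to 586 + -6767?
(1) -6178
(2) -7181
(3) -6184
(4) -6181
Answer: 4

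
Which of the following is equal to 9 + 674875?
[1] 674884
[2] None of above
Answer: 1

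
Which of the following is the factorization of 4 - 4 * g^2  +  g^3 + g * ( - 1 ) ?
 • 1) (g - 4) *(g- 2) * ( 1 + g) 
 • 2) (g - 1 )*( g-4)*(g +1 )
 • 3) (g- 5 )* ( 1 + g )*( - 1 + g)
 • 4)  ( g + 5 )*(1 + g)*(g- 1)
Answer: 2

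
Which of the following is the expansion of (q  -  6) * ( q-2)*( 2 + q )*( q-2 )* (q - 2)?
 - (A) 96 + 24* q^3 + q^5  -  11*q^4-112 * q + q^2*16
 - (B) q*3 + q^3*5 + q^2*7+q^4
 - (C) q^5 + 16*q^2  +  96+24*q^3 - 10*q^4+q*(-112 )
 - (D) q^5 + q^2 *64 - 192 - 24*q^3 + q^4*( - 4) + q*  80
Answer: C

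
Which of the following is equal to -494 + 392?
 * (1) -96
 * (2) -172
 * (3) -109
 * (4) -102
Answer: 4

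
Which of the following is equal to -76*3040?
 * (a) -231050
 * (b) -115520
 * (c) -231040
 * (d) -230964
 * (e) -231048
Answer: c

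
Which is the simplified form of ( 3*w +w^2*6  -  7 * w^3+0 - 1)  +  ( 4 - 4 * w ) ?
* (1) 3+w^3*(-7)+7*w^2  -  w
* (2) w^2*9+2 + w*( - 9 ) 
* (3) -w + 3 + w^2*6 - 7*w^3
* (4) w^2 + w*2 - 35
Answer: 3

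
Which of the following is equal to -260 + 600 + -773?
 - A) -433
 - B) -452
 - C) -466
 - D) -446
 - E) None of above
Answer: A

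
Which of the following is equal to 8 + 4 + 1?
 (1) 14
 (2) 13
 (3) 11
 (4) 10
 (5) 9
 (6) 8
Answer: 2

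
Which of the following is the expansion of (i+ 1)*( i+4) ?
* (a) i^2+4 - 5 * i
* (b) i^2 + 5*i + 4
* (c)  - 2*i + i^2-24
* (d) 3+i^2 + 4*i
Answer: b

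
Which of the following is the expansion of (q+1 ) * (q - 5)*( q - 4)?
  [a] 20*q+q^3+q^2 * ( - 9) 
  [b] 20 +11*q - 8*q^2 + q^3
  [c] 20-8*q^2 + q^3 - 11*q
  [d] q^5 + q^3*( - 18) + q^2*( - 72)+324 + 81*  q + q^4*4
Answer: b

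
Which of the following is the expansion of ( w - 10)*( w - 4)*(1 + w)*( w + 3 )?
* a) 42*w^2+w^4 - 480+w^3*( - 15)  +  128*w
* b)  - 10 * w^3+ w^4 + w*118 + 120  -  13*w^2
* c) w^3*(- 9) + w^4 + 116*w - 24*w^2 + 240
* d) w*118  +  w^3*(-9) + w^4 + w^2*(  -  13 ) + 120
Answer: b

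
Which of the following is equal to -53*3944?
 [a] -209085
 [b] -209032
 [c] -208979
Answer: b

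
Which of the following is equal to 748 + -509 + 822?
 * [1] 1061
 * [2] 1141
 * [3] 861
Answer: 1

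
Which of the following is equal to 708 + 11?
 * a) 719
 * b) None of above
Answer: a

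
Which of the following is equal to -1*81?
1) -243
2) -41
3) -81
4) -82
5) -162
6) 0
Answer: 3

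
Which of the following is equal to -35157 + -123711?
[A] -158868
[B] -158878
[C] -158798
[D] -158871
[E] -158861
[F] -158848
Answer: A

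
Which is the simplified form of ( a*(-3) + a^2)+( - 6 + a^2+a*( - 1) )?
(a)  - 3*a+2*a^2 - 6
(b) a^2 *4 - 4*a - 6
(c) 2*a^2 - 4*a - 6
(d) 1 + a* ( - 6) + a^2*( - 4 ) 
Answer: c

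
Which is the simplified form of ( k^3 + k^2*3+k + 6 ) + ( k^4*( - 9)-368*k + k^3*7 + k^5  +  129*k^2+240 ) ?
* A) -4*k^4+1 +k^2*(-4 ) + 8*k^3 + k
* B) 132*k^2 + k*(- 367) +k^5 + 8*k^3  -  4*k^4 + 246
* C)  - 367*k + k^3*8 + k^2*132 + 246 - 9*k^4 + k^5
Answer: C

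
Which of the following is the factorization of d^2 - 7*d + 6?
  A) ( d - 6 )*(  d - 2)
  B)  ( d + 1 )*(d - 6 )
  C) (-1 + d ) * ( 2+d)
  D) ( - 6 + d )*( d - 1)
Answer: D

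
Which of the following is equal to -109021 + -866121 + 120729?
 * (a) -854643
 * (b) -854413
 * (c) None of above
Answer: b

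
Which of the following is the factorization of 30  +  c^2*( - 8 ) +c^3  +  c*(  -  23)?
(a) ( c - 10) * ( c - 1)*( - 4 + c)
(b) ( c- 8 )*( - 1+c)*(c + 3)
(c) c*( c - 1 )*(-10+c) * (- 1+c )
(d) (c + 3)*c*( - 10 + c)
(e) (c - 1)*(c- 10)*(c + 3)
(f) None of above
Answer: e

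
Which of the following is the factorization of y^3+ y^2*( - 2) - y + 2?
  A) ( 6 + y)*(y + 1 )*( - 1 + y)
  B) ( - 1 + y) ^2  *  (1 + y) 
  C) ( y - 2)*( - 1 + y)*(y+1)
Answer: C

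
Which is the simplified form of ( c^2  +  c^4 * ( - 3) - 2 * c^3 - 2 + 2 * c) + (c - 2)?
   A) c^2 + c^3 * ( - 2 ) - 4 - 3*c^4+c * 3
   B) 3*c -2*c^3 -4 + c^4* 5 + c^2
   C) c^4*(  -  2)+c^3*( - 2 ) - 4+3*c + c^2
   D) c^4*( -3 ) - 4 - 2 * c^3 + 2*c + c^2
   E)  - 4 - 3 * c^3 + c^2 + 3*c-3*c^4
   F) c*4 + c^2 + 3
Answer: A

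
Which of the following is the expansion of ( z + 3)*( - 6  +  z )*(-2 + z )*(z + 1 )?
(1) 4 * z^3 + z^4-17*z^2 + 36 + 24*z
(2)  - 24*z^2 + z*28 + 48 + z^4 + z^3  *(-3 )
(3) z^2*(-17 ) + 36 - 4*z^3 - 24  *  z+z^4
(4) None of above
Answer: 4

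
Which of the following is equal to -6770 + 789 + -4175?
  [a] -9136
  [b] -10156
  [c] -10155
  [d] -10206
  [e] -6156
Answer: b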